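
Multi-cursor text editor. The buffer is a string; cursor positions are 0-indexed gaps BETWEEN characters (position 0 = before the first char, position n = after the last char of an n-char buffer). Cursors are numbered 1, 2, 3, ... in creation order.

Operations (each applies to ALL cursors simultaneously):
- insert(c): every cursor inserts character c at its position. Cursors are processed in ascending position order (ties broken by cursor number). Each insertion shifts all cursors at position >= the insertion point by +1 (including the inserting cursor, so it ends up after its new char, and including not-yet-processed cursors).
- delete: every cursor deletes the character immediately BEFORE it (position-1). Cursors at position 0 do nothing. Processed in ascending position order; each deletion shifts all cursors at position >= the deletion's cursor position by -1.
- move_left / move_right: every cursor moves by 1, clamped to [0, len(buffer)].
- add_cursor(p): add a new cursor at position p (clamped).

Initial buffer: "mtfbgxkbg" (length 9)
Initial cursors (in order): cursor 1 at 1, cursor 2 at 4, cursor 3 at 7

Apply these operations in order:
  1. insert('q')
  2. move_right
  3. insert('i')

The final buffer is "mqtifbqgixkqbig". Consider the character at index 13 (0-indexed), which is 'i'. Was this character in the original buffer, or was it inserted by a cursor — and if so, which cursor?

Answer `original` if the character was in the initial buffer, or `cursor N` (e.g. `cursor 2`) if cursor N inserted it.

Answer: cursor 3

Derivation:
After op 1 (insert('q')): buffer="mqtfbqgxkqbg" (len 12), cursors c1@2 c2@6 c3@10, authorship .1...2...3..
After op 2 (move_right): buffer="mqtfbqgxkqbg" (len 12), cursors c1@3 c2@7 c3@11, authorship .1...2...3..
After op 3 (insert('i')): buffer="mqtifbqgixkqbig" (len 15), cursors c1@4 c2@9 c3@14, authorship .1.1..2.2..3.3.
Authorship (.=original, N=cursor N): . 1 . 1 . . 2 . 2 . . 3 . 3 .
Index 13: author = 3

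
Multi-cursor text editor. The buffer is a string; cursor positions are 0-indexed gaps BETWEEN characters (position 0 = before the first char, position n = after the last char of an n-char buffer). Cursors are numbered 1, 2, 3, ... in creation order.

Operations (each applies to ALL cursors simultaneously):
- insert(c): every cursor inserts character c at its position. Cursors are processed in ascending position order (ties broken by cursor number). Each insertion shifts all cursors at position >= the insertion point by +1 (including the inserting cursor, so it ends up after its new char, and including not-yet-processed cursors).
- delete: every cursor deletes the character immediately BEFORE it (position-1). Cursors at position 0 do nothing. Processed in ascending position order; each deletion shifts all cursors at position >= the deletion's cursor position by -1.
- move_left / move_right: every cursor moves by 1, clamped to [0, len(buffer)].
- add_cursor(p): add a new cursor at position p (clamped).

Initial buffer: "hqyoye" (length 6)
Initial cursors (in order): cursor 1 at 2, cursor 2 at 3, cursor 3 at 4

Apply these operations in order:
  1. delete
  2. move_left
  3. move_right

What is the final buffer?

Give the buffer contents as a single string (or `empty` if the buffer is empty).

After op 1 (delete): buffer="hye" (len 3), cursors c1@1 c2@1 c3@1, authorship ...
After op 2 (move_left): buffer="hye" (len 3), cursors c1@0 c2@0 c3@0, authorship ...
After op 3 (move_right): buffer="hye" (len 3), cursors c1@1 c2@1 c3@1, authorship ...

Answer: hye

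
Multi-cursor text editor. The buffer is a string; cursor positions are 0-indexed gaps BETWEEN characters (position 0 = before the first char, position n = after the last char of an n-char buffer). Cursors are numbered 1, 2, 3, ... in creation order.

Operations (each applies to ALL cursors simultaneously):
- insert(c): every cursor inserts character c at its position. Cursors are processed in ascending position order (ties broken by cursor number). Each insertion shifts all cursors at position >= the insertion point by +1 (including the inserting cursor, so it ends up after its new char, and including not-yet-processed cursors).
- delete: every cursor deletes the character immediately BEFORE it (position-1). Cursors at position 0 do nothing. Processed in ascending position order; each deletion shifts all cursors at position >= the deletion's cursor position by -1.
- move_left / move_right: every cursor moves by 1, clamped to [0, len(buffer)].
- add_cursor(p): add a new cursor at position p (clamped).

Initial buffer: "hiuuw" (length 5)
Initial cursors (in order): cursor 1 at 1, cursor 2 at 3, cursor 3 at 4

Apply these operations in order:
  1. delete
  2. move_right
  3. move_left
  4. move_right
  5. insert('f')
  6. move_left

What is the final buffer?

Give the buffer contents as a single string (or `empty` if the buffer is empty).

After op 1 (delete): buffer="iw" (len 2), cursors c1@0 c2@1 c3@1, authorship ..
After op 2 (move_right): buffer="iw" (len 2), cursors c1@1 c2@2 c3@2, authorship ..
After op 3 (move_left): buffer="iw" (len 2), cursors c1@0 c2@1 c3@1, authorship ..
After op 4 (move_right): buffer="iw" (len 2), cursors c1@1 c2@2 c3@2, authorship ..
After op 5 (insert('f')): buffer="ifwff" (len 5), cursors c1@2 c2@5 c3@5, authorship .1.23
After op 6 (move_left): buffer="ifwff" (len 5), cursors c1@1 c2@4 c3@4, authorship .1.23

Answer: ifwff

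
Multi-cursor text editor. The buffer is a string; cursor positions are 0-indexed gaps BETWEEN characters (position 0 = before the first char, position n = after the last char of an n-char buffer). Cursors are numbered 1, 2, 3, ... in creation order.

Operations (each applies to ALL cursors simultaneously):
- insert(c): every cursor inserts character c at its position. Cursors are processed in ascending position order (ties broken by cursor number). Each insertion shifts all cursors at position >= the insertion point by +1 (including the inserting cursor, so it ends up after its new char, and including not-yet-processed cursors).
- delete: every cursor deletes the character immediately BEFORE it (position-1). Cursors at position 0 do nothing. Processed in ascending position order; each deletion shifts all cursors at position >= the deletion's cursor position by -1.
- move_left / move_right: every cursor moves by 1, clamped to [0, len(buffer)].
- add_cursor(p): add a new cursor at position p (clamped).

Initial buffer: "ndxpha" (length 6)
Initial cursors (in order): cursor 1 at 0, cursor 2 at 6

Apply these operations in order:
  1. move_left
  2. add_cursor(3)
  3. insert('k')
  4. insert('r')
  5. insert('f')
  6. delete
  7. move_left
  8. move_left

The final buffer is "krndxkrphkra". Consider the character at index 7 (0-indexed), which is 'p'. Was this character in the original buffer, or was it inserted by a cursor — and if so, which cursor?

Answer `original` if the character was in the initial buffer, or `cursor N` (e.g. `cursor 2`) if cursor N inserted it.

After op 1 (move_left): buffer="ndxpha" (len 6), cursors c1@0 c2@5, authorship ......
After op 2 (add_cursor(3)): buffer="ndxpha" (len 6), cursors c1@0 c3@3 c2@5, authorship ......
After op 3 (insert('k')): buffer="kndxkphka" (len 9), cursors c1@1 c3@5 c2@8, authorship 1...3..2.
After op 4 (insert('r')): buffer="krndxkrphkra" (len 12), cursors c1@2 c3@7 c2@11, authorship 11...33..22.
After op 5 (insert('f')): buffer="krfndxkrfphkrfa" (len 15), cursors c1@3 c3@9 c2@14, authorship 111...333..222.
After op 6 (delete): buffer="krndxkrphkra" (len 12), cursors c1@2 c3@7 c2@11, authorship 11...33..22.
After op 7 (move_left): buffer="krndxkrphkra" (len 12), cursors c1@1 c3@6 c2@10, authorship 11...33..22.
After op 8 (move_left): buffer="krndxkrphkra" (len 12), cursors c1@0 c3@5 c2@9, authorship 11...33..22.
Authorship (.=original, N=cursor N): 1 1 . . . 3 3 . . 2 2 .
Index 7: author = original

Answer: original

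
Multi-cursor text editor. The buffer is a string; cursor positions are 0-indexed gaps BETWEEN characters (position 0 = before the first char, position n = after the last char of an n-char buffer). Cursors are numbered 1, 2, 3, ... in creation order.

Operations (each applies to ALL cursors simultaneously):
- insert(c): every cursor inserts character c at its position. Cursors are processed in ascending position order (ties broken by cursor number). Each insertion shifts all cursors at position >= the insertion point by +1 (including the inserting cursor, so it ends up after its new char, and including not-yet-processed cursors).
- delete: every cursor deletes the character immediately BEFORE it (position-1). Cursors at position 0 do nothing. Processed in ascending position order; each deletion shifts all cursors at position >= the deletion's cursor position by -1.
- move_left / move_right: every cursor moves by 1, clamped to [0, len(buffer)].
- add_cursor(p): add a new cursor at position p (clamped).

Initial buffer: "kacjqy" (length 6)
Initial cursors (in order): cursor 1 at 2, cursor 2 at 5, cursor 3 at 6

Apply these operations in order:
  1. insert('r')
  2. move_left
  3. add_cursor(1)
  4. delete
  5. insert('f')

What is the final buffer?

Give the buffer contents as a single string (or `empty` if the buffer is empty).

Answer: ffrcjfrfr

Derivation:
After op 1 (insert('r')): buffer="karcjqryr" (len 9), cursors c1@3 c2@7 c3@9, authorship ..1...2.3
After op 2 (move_left): buffer="karcjqryr" (len 9), cursors c1@2 c2@6 c3@8, authorship ..1...2.3
After op 3 (add_cursor(1)): buffer="karcjqryr" (len 9), cursors c4@1 c1@2 c2@6 c3@8, authorship ..1...2.3
After op 4 (delete): buffer="rcjrr" (len 5), cursors c1@0 c4@0 c2@3 c3@4, authorship 1..23
After op 5 (insert('f')): buffer="ffrcjfrfr" (len 9), cursors c1@2 c4@2 c2@6 c3@8, authorship 141..2233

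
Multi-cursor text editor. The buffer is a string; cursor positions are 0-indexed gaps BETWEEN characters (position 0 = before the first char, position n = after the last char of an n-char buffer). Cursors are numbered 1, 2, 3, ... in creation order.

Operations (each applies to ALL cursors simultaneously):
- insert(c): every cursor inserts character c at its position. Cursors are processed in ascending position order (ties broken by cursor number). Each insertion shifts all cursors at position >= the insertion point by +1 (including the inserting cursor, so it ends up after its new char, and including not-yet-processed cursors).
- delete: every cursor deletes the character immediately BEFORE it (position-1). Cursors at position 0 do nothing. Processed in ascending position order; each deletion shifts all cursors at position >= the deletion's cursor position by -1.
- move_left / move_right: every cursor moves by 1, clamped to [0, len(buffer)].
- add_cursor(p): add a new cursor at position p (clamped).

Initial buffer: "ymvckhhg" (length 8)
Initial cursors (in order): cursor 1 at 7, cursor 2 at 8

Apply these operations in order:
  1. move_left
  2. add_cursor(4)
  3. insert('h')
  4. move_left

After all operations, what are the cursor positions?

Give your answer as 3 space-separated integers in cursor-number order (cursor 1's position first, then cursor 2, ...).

Answer: 7 9 4

Derivation:
After op 1 (move_left): buffer="ymvckhhg" (len 8), cursors c1@6 c2@7, authorship ........
After op 2 (add_cursor(4)): buffer="ymvckhhg" (len 8), cursors c3@4 c1@6 c2@7, authorship ........
After op 3 (insert('h')): buffer="ymvchkhhhhg" (len 11), cursors c3@5 c1@8 c2@10, authorship ....3..1.2.
After op 4 (move_left): buffer="ymvchkhhhhg" (len 11), cursors c3@4 c1@7 c2@9, authorship ....3..1.2.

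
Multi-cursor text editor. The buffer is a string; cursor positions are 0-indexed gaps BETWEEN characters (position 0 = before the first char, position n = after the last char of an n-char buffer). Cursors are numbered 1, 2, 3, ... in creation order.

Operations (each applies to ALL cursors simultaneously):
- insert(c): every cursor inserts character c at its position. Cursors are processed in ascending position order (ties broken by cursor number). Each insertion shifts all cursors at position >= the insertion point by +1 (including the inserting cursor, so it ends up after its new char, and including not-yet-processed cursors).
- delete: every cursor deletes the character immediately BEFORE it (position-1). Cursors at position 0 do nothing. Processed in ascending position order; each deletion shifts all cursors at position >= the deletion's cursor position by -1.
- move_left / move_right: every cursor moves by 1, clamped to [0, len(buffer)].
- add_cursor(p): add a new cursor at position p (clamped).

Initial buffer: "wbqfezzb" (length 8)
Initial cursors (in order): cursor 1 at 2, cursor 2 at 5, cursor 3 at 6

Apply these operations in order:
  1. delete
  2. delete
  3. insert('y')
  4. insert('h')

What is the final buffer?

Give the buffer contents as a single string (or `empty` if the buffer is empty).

After op 1 (delete): buffer="wqfzb" (len 5), cursors c1@1 c2@3 c3@3, authorship .....
After op 2 (delete): buffer="zb" (len 2), cursors c1@0 c2@0 c3@0, authorship ..
After op 3 (insert('y')): buffer="yyyzb" (len 5), cursors c1@3 c2@3 c3@3, authorship 123..
After op 4 (insert('h')): buffer="yyyhhhzb" (len 8), cursors c1@6 c2@6 c3@6, authorship 123123..

Answer: yyyhhhzb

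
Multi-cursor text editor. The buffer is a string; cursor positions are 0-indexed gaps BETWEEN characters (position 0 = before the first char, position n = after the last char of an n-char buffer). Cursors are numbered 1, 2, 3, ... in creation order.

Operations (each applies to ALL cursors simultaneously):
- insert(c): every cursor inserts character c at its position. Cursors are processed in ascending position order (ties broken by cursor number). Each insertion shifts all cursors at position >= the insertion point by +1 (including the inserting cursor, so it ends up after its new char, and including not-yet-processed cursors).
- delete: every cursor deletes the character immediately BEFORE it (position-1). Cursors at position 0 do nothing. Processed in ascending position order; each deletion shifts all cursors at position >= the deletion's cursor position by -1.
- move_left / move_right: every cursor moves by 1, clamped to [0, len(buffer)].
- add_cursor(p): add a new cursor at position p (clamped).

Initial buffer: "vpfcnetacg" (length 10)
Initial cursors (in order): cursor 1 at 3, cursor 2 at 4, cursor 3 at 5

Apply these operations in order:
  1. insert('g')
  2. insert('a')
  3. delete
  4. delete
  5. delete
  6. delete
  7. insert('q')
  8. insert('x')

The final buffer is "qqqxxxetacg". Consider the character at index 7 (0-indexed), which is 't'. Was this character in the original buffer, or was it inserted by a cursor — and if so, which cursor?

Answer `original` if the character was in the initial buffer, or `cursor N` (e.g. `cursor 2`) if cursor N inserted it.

Answer: original

Derivation:
After op 1 (insert('g')): buffer="vpfgcgngetacg" (len 13), cursors c1@4 c2@6 c3@8, authorship ...1.2.3.....
After op 2 (insert('a')): buffer="vpfgacgangaetacg" (len 16), cursors c1@5 c2@8 c3@11, authorship ...11.22.33.....
After op 3 (delete): buffer="vpfgcgngetacg" (len 13), cursors c1@4 c2@6 c3@8, authorship ...1.2.3.....
After op 4 (delete): buffer="vpfcnetacg" (len 10), cursors c1@3 c2@4 c3@5, authorship ..........
After op 5 (delete): buffer="vpetacg" (len 7), cursors c1@2 c2@2 c3@2, authorship .......
After op 6 (delete): buffer="etacg" (len 5), cursors c1@0 c2@0 c3@0, authorship .....
After op 7 (insert('q')): buffer="qqqetacg" (len 8), cursors c1@3 c2@3 c3@3, authorship 123.....
After op 8 (insert('x')): buffer="qqqxxxetacg" (len 11), cursors c1@6 c2@6 c3@6, authorship 123123.....
Authorship (.=original, N=cursor N): 1 2 3 1 2 3 . . . . .
Index 7: author = original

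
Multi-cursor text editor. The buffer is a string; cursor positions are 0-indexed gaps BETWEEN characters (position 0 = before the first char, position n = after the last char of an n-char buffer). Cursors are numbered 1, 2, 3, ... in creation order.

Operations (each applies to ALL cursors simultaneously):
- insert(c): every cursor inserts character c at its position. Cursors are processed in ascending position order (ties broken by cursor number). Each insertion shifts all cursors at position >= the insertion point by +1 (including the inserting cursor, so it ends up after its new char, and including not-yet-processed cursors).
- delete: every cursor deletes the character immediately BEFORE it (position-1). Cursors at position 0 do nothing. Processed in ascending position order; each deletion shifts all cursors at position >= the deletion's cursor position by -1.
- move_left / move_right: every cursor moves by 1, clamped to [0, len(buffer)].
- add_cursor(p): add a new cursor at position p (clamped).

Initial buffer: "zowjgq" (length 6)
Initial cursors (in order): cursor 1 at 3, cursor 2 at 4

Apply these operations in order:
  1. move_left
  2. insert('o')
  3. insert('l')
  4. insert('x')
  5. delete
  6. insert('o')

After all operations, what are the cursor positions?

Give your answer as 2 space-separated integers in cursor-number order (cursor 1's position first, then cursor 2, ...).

Answer: 5 9

Derivation:
After op 1 (move_left): buffer="zowjgq" (len 6), cursors c1@2 c2@3, authorship ......
After op 2 (insert('o')): buffer="zoowojgq" (len 8), cursors c1@3 c2@5, authorship ..1.2...
After op 3 (insert('l')): buffer="zoolwoljgq" (len 10), cursors c1@4 c2@7, authorship ..11.22...
After op 4 (insert('x')): buffer="zoolxwolxjgq" (len 12), cursors c1@5 c2@9, authorship ..111.222...
After op 5 (delete): buffer="zoolwoljgq" (len 10), cursors c1@4 c2@7, authorship ..11.22...
After op 6 (insert('o')): buffer="zoolowolojgq" (len 12), cursors c1@5 c2@9, authorship ..111.222...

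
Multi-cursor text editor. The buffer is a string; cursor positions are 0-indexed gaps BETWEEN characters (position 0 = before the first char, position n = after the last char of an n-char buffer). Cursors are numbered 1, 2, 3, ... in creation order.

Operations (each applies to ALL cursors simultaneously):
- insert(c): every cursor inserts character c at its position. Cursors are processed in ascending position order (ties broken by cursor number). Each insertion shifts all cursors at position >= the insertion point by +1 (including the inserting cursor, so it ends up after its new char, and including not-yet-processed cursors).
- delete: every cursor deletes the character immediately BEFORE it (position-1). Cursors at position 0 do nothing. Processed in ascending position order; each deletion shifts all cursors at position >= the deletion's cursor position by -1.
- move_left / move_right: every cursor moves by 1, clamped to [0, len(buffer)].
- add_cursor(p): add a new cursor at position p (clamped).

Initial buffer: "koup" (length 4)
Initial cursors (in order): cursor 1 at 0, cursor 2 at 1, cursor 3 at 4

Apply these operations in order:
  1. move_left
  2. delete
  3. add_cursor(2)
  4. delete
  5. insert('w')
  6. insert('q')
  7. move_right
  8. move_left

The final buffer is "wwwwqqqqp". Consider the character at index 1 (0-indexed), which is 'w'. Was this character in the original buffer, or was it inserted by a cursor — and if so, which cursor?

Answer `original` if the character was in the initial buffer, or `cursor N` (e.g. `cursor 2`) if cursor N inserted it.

Answer: cursor 2

Derivation:
After op 1 (move_left): buffer="koup" (len 4), cursors c1@0 c2@0 c3@3, authorship ....
After op 2 (delete): buffer="kop" (len 3), cursors c1@0 c2@0 c3@2, authorship ...
After op 3 (add_cursor(2)): buffer="kop" (len 3), cursors c1@0 c2@0 c3@2 c4@2, authorship ...
After op 4 (delete): buffer="p" (len 1), cursors c1@0 c2@0 c3@0 c4@0, authorship .
After op 5 (insert('w')): buffer="wwwwp" (len 5), cursors c1@4 c2@4 c3@4 c4@4, authorship 1234.
After op 6 (insert('q')): buffer="wwwwqqqqp" (len 9), cursors c1@8 c2@8 c3@8 c4@8, authorship 12341234.
After op 7 (move_right): buffer="wwwwqqqqp" (len 9), cursors c1@9 c2@9 c3@9 c4@9, authorship 12341234.
After op 8 (move_left): buffer="wwwwqqqqp" (len 9), cursors c1@8 c2@8 c3@8 c4@8, authorship 12341234.
Authorship (.=original, N=cursor N): 1 2 3 4 1 2 3 4 .
Index 1: author = 2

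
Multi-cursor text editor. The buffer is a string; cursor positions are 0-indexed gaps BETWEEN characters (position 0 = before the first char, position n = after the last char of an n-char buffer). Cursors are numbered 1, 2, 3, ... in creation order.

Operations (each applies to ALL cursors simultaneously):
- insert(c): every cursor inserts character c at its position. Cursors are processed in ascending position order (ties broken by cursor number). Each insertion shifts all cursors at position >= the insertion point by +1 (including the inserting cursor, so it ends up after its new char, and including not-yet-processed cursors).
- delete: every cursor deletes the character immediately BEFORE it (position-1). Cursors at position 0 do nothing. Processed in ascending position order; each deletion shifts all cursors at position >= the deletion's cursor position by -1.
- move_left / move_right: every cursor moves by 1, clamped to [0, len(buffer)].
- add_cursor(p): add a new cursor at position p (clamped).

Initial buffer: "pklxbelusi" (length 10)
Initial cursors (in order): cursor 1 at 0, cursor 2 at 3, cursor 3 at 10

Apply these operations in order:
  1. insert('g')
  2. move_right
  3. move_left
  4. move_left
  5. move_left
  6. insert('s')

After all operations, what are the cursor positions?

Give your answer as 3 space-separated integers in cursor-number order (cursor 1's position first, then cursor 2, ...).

Answer: 1 5 13

Derivation:
After op 1 (insert('g')): buffer="gpklgxbelusig" (len 13), cursors c1@1 c2@5 c3@13, authorship 1...2.......3
After op 2 (move_right): buffer="gpklgxbelusig" (len 13), cursors c1@2 c2@6 c3@13, authorship 1...2.......3
After op 3 (move_left): buffer="gpklgxbelusig" (len 13), cursors c1@1 c2@5 c3@12, authorship 1...2.......3
After op 4 (move_left): buffer="gpklgxbelusig" (len 13), cursors c1@0 c2@4 c3@11, authorship 1...2.......3
After op 5 (move_left): buffer="gpklgxbelusig" (len 13), cursors c1@0 c2@3 c3@10, authorship 1...2.......3
After op 6 (insert('s')): buffer="sgpkslgxbelussig" (len 16), cursors c1@1 c2@5 c3@13, authorship 11..2.2.....3..3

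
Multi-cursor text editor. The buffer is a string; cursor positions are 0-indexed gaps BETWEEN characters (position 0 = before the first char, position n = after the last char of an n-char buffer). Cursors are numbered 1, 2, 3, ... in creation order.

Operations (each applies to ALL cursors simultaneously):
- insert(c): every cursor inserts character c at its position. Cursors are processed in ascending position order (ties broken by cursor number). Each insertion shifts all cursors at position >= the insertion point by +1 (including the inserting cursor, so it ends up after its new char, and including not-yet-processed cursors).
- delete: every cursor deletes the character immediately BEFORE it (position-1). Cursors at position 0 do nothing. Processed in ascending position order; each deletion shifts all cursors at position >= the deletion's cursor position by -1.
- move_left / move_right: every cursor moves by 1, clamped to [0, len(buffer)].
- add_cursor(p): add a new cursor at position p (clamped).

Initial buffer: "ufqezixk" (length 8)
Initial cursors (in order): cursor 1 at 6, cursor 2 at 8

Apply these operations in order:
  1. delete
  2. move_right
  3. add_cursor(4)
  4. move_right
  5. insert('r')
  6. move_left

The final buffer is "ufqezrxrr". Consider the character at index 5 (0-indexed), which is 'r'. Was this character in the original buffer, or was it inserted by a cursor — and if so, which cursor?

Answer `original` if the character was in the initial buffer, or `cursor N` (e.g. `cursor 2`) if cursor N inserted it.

After op 1 (delete): buffer="ufqezx" (len 6), cursors c1@5 c2@6, authorship ......
After op 2 (move_right): buffer="ufqezx" (len 6), cursors c1@6 c2@6, authorship ......
After op 3 (add_cursor(4)): buffer="ufqezx" (len 6), cursors c3@4 c1@6 c2@6, authorship ......
After op 4 (move_right): buffer="ufqezx" (len 6), cursors c3@5 c1@6 c2@6, authorship ......
After op 5 (insert('r')): buffer="ufqezrxrr" (len 9), cursors c3@6 c1@9 c2@9, authorship .....3.12
After op 6 (move_left): buffer="ufqezrxrr" (len 9), cursors c3@5 c1@8 c2@8, authorship .....3.12
Authorship (.=original, N=cursor N): . . . . . 3 . 1 2
Index 5: author = 3

Answer: cursor 3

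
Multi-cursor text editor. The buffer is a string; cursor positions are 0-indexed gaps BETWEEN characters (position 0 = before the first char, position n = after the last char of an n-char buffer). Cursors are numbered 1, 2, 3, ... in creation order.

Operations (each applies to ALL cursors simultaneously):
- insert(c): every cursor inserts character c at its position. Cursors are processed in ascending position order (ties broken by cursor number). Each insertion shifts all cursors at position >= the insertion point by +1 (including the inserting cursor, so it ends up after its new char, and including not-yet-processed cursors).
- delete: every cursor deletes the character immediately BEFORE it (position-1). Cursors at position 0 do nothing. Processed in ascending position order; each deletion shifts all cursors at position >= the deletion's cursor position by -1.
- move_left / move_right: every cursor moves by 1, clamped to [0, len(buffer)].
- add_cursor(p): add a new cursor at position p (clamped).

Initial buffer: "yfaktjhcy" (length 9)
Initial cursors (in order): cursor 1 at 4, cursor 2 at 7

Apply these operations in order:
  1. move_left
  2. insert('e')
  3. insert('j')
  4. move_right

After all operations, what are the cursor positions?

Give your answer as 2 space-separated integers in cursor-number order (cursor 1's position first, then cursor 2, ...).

Answer: 6 11

Derivation:
After op 1 (move_left): buffer="yfaktjhcy" (len 9), cursors c1@3 c2@6, authorship .........
After op 2 (insert('e')): buffer="yfaektjehcy" (len 11), cursors c1@4 c2@8, authorship ...1...2...
After op 3 (insert('j')): buffer="yfaejktjejhcy" (len 13), cursors c1@5 c2@10, authorship ...11...22...
After op 4 (move_right): buffer="yfaejktjejhcy" (len 13), cursors c1@6 c2@11, authorship ...11...22...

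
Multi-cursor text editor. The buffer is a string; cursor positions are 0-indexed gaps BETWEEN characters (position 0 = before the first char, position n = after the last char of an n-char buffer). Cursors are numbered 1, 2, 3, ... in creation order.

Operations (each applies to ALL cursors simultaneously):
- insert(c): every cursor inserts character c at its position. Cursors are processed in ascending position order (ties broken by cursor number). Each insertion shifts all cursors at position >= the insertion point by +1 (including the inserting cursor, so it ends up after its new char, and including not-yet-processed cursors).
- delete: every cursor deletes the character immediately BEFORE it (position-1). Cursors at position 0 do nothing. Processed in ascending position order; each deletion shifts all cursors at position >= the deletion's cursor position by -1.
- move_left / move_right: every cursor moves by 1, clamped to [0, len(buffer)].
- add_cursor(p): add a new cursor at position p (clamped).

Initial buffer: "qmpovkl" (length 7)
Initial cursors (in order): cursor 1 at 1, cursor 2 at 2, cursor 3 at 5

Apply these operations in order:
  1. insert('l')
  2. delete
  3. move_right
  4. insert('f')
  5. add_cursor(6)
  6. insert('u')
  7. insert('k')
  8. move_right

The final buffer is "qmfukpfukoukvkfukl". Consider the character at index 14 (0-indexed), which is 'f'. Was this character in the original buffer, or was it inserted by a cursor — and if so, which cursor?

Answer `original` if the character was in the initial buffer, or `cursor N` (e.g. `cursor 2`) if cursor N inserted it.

After op 1 (insert('l')): buffer="qlmlpovlkl" (len 10), cursors c1@2 c2@4 c3@8, authorship .1.2...3..
After op 2 (delete): buffer="qmpovkl" (len 7), cursors c1@1 c2@2 c3@5, authorship .......
After op 3 (move_right): buffer="qmpovkl" (len 7), cursors c1@2 c2@3 c3@6, authorship .......
After op 4 (insert('f')): buffer="qmfpfovkfl" (len 10), cursors c1@3 c2@5 c3@9, authorship ..1.2...3.
After op 5 (add_cursor(6)): buffer="qmfpfovkfl" (len 10), cursors c1@3 c2@5 c4@6 c3@9, authorship ..1.2...3.
After op 6 (insert('u')): buffer="qmfupfuouvkful" (len 14), cursors c1@4 c2@7 c4@9 c3@13, authorship ..11.22.4..33.
After op 7 (insert('k')): buffer="qmfukpfukoukvkfukl" (len 18), cursors c1@5 c2@9 c4@12 c3@17, authorship ..111.222.44..333.
After op 8 (move_right): buffer="qmfukpfukoukvkfukl" (len 18), cursors c1@6 c2@10 c4@13 c3@18, authorship ..111.222.44..333.
Authorship (.=original, N=cursor N): . . 1 1 1 . 2 2 2 . 4 4 . . 3 3 3 .
Index 14: author = 3

Answer: cursor 3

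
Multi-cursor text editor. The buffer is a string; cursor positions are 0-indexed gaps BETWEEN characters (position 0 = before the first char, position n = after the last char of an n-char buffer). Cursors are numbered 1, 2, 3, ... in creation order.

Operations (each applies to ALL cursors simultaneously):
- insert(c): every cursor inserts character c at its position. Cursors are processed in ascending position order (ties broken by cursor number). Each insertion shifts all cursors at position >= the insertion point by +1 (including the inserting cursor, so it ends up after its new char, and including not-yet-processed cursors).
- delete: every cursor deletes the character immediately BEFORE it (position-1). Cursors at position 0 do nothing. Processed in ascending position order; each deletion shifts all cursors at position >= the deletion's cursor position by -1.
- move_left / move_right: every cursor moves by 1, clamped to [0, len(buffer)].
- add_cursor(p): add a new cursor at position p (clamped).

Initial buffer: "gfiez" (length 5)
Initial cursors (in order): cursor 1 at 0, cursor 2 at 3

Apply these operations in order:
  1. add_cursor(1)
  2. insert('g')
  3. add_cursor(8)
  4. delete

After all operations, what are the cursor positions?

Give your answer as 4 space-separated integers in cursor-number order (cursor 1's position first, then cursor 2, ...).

After op 1 (add_cursor(1)): buffer="gfiez" (len 5), cursors c1@0 c3@1 c2@3, authorship .....
After op 2 (insert('g')): buffer="gggfigez" (len 8), cursors c1@1 c3@3 c2@6, authorship 1.3..2..
After op 3 (add_cursor(8)): buffer="gggfigez" (len 8), cursors c1@1 c3@3 c2@6 c4@8, authorship 1.3..2..
After op 4 (delete): buffer="gfie" (len 4), cursors c1@0 c3@1 c2@3 c4@4, authorship ....

Answer: 0 3 1 4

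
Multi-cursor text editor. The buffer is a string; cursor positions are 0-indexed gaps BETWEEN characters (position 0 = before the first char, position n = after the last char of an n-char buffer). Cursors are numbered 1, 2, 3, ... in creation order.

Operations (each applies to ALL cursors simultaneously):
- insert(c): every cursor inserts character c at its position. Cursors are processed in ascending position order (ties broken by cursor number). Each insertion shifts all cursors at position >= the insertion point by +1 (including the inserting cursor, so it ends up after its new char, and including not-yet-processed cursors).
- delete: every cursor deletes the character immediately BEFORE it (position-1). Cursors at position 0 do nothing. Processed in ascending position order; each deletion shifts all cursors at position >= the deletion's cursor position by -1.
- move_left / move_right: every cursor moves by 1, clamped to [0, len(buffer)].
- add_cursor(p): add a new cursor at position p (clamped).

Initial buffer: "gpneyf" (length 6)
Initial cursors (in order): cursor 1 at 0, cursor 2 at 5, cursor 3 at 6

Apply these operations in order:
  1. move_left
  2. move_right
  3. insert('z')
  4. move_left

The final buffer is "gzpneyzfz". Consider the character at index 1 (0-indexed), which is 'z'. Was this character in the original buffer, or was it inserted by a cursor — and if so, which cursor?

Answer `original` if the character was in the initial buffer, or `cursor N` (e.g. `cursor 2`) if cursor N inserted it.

Answer: cursor 1

Derivation:
After op 1 (move_left): buffer="gpneyf" (len 6), cursors c1@0 c2@4 c3@5, authorship ......
After op 2 (move_right): buffer="gpneyf" (len 6), cursors c1@1 c2@5 c3@6, authorship ......
After op 3 (insert('z')): buffer="gzpneyzfz" (len 9), cursors c1@2 c2@7 c3@9, authorship .1....2.3
After op 4 (move_left): buffer="gzpneyzfz" (len 9), cursors c1@1 c2@6 c3@8, authorship .1....2.3
Authorship (.=original, N=cursor N): . 1 . . . . 2 . 3
Index 1: author = 1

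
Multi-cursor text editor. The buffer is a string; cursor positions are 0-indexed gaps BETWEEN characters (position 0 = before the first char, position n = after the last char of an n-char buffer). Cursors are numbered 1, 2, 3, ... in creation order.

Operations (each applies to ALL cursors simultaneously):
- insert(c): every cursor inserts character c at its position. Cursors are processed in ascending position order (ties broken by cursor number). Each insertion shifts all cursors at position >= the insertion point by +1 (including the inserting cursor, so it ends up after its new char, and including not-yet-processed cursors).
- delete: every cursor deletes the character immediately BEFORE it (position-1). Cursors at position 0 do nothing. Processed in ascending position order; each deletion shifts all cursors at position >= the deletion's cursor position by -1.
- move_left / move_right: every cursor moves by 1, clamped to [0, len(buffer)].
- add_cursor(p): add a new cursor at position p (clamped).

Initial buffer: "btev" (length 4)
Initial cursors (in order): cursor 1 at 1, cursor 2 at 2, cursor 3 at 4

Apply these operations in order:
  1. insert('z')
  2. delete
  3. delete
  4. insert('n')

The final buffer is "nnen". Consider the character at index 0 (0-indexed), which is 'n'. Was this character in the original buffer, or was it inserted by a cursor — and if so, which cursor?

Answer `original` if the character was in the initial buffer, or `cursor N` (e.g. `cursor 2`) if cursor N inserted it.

Answer: cursor 1

Derivation:
After op 1 (insert('z')): buffer="bztzevz" (len 7), cursors c1@2 c2@4 c3@7, authorship .1.2..3
After op 2 (delete): buffer="btev" (len 4), cursors c1@1 c2@2 c3@4, authorship ....
After op 3 (delete): buffer="e" (len 1), cursors c1@0 c2@0 c3@1, authorship .
After op 4 (insert('n')): buffer="nnen" (len 4), cursors c1@2 c2@2 c3@4, authorship 12.3
Authorship (.=original, N=cursor N): 1 2 . 3
Index 0: author = 1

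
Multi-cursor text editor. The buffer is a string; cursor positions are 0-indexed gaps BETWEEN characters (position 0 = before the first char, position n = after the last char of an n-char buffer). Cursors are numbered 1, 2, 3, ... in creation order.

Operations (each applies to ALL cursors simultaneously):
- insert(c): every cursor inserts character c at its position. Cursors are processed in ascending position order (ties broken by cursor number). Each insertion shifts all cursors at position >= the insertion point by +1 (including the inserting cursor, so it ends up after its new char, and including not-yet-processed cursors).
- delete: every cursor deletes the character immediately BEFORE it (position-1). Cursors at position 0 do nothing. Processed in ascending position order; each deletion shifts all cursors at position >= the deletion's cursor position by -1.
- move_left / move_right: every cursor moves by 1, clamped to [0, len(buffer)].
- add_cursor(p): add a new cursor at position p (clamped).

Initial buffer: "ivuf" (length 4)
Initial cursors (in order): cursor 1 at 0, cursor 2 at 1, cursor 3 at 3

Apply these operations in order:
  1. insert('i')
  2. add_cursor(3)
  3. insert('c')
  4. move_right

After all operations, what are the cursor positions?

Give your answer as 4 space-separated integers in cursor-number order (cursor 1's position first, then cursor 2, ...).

Answer: 3 7 11 7

Derivation:
After op 1 (insert('i')): buffer="iiivuif" (len 7), cursors c1@1 c2@3 c3@6, authorship 1.2..3.
After op 2 (add_cursor(3)): buffer="iiivuif" (len 7), cursors c1@1 c2@3 c4@3 c3@6, authorship 1.2..3.
After op 3 (insert('c')): buffer="iciiccvuicf" (len 11), cursors c1@2 c2@6 c4@6 c3@10, authorship 11.224..33.
After op 4 (move_right): buffer="iciiccvuicf" (len 11), cursors c1@3 c2@7 c4@7 c3@11, authorship 11.224..33.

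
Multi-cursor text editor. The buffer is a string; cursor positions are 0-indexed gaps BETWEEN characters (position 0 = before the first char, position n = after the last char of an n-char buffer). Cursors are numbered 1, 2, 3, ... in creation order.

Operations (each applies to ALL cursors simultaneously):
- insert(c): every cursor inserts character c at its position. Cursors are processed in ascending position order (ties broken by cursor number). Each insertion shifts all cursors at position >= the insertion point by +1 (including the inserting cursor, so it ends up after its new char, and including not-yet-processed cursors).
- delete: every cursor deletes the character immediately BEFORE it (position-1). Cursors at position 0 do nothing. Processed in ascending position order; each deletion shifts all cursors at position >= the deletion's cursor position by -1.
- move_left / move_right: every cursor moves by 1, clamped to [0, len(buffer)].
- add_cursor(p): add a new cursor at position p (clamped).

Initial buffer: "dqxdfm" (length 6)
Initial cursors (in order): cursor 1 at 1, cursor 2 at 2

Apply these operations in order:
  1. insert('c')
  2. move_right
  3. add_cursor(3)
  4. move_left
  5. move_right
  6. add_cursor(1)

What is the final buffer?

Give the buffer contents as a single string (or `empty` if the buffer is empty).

After op 1 (insert('c')): buffer="dcqcxdfm" (len 8), cursors c1@2 c2@4, authorship .1.2....
After op 2 (move_right): buffer="dcqcxdfm" (len 8), cursors c1@3 c2@5, authorship .1.2....
After op 3 (add_cursor(3)): buffer="dcqcxdfm" (len 8), cursors c1@3 c3@3 c2@5, authorship .1.2....
After op 4 (move_left): buffer="dcqcxdfm" (len 8), cursors c1@2 c3@2 c2@4, authorship .1.2....
After op 5 (move_right): buffer="dcqcxdfm" (len 8), cursors c1@3 c3@3 c2@5, authorship .1.2....
After op 6 (add_cursor(1)): buffer="dcqcxdfm" (len 8), cursors c4@1 c1@3 c3@3 c2@5, authorship .1.2....

Answer: dcqcxdfm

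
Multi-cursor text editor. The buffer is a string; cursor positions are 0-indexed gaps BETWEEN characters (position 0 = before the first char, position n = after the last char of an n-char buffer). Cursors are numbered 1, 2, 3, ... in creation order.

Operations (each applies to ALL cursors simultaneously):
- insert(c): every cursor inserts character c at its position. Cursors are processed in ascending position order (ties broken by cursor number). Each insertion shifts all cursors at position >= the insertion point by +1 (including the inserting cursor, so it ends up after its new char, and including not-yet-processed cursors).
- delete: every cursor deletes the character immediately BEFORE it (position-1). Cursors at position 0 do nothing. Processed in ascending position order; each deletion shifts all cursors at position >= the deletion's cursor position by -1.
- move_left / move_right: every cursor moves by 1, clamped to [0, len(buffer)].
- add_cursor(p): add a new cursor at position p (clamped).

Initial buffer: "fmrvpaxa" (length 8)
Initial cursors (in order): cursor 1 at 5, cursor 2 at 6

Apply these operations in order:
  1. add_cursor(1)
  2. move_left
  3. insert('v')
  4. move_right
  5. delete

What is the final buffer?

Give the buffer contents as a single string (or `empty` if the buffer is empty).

After op 1 (add_cursor(1)): buffer="fmrvpaxa" (len 8), cursors c3@1 c1@5 c2@6, authorship ........
After op 2 (move_left): buffer="fmrvpaxa" (len 8), cursors c3@0 c1@4 c2@5, authorship ........
After op 3 (insert('v')): buffer="vfmrvvpvaxa" (len 11), cursors c3@1 c1@6 c2@8, authorship 3....1.2...
After op 4 (move_right): buffer="vfmrvvpvaxa" (len 11), cursors c3@2 c1@7 c2@9, authorship 3....1.2...
After op 5 (delete): buffer="vmrvvvxa" (len 8), cursors c3@1 c1@5 c2@6, authorship 3...12..

Answer: vmrvvvxa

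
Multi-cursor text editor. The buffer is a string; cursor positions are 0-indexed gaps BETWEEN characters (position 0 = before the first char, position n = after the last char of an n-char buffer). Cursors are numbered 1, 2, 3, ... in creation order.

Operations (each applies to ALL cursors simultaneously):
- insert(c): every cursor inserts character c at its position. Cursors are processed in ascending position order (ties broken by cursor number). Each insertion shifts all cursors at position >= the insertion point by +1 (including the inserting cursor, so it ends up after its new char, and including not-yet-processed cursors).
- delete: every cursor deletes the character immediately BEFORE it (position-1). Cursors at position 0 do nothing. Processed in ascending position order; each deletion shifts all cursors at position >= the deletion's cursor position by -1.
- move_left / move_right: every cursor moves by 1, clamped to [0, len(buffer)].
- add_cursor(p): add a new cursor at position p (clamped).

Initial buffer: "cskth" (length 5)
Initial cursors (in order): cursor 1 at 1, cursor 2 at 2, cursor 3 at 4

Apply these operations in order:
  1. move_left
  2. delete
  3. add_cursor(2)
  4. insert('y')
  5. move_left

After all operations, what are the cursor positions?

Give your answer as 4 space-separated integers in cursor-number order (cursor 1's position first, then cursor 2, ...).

Answer: 1 1 3 5

Derivation:
After op 1 (move_left): buffer="cskth" (len 5), cursors c1@0 c2@1 c3@3, authorship .....
After op 2 (delete): buffer="sth" (len 3), cursors c1@0 c2@0 c3@1, authorship ...
After op 3 (add_cursor(2)): buffer="sth" (len 3), cursors c1@0 c2@0 c3@1 c4@2, authorship ...
After op 4 (insert('y')): buffer="yysytyh" (len 7), cursors c1@2 c2@2 c3@4 c4@6, authorship 12.3.4.
After op 5 (move_left): buffer="yysytyh" (len 7), cursors c1@1 c2@1 c3@3 c4@5, authorship 12.3.4.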